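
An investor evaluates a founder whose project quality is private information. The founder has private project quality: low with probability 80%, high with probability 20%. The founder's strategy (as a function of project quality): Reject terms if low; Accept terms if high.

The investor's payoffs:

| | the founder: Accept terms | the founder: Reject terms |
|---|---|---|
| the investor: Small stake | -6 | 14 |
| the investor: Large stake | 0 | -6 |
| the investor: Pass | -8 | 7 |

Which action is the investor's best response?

Compute the investor's expected payoff for each action, taking the expectation over the founder's type.
E[Small stake] = 0.8·(14) + 0.2·(-6) = 10
E[Large stake] = 0.8·(-6) + 0.2·(0) = -4.8
E[Pass] = 0.8·(7) + 0.2·(-8) = 4
Best response: Small stake (10 is the largest).

Small stake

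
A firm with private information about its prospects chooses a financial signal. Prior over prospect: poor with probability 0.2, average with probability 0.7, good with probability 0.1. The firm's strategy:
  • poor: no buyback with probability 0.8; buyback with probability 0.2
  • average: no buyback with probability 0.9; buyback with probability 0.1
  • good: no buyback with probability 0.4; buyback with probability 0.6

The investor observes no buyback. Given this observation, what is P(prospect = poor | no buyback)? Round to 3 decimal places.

P(no buyback) = 0.2·0.8 + 0.7·0.9 + 0.1·0.4 = 0.83
P(poor | no buyback) = (0.2·0.8) / 0.83 = 0.16 / 0.83 = 0.192771

0.193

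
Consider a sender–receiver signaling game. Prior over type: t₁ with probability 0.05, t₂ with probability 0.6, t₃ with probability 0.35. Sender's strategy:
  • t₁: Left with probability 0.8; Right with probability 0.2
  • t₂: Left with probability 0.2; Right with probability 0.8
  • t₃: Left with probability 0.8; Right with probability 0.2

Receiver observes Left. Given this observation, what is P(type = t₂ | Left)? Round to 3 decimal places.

Apply Bayes' rule using the sender's strategy as the likelihood.
P(Left) = 0.05·0.8 + 0.6·0.2 + 0.35·0.8 = 0.44
P(t₂ | Left) = (0.6·0.2) / 0.44 = 0.12 / 0.44 = 0.272727

0.273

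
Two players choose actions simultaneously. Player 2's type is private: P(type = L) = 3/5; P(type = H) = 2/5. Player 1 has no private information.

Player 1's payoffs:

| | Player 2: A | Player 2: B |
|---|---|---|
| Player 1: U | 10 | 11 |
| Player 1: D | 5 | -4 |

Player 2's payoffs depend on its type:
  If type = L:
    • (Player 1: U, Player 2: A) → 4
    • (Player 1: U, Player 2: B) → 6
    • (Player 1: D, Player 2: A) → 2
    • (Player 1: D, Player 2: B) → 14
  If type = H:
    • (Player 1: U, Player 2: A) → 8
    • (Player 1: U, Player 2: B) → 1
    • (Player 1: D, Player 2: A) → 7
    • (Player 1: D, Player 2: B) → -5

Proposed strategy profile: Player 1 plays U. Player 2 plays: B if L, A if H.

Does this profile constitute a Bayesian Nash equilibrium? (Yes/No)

Player 1 plays U: E[U] = 3/5·(11) + 2/5·(10) = 53/5; E[D] = -2/5. Best-responding. ✓
Player 2 (type L), facing U: A gives 4, B gives 6. Proposed B is best. ✓
Player 2 (type H), facing U: A gives 8, B gives 1. Proposed A is best. ✓

Yes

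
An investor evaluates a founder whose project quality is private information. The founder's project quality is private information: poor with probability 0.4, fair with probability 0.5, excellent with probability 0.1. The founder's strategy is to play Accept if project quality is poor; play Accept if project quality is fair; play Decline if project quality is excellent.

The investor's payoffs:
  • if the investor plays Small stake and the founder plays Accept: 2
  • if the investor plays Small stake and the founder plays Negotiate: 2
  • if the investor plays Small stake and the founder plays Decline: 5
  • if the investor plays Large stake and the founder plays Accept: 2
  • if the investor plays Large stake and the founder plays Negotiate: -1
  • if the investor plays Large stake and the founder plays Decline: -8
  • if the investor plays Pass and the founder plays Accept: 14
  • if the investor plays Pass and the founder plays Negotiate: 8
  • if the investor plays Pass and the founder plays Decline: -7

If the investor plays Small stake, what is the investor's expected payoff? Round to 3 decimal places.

2.300

E[Small stake] = 0.4·2 + 0.5·2 + 0.1·5 = 0.8 + 1 + 0.5 = 2.3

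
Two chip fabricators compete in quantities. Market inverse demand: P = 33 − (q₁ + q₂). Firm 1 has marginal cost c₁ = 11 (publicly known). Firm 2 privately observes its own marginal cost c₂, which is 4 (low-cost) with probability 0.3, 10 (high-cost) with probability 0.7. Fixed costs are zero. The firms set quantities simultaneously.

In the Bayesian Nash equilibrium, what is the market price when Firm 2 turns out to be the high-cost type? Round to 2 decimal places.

Firm 2 with cost c maximizes (33 − (q₁+q₂) − c)·q₂, giving q₂(c) = (33 − c − q₁)/2.
E[c₂] = 0.3·4 + 0.7·10 = 8.2
Firm 1's FOC against E[q₂] yields q₁ = (33 − 2·11 + E[c₂])/3 = (33 − 22 + 8.2)/3 = 6.4.
q₂(high-cost) = 8.3, so P = 33 − (6.4 + 8.3) = 18.3.

18.30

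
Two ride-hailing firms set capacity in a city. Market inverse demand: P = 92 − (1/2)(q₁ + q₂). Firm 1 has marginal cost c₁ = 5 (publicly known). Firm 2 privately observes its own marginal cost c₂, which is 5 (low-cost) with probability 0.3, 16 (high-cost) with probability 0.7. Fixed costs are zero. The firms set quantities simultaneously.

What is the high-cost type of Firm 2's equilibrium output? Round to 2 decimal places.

Firm 2 with cost c maximizes (92 − (1/2)(q₁+q₂) − c)·q₂, giving q₂(c) = (92 − c − (1/2)q₁).
E[c₂] = 0.3·5 + 0.7·16 = 12.7
Firm 1's FOC against E[q₂] yields q₁ = (92 − 2·5 + E[c₂])/(3/2) = (92 − 10 + 12.7)/(3/2) = 63.1333.
q₂(high-cost) = (92 − 16 − (1/2)·63.1333) = 44.4333.

44.43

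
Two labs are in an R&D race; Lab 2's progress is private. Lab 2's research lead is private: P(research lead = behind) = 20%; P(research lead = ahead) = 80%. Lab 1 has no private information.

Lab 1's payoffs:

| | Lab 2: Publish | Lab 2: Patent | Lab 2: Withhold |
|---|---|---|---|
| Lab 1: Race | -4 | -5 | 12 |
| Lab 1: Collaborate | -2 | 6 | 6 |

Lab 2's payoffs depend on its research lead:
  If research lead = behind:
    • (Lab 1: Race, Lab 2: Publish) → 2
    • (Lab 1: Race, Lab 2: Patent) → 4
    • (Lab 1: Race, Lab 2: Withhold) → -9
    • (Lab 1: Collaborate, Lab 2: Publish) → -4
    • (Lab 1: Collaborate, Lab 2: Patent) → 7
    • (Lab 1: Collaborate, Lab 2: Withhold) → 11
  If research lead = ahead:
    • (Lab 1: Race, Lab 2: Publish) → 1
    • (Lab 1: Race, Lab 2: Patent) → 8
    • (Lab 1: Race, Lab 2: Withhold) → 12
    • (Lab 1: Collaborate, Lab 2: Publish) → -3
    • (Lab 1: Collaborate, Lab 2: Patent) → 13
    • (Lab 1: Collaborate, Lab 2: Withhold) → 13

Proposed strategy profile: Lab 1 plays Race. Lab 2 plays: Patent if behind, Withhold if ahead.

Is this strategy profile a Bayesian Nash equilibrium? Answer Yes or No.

Lab 1 plays Race: E[Race] = 0.2·(-5) + 0.8·(12) = 8.6; E[Collaborate] = 6. Best-responding. ✓
Lab 2 (research lead behind), facing Race: Publish gives 2, Patent gives 4, Withhold gives -9. Proposed Patent is best. ✓
Lab 2 (research lead ahead), facing Race: Publish gives 1, Patent gives 8, Withhold gives 12. Proposed Withhold is best. ✓

Yes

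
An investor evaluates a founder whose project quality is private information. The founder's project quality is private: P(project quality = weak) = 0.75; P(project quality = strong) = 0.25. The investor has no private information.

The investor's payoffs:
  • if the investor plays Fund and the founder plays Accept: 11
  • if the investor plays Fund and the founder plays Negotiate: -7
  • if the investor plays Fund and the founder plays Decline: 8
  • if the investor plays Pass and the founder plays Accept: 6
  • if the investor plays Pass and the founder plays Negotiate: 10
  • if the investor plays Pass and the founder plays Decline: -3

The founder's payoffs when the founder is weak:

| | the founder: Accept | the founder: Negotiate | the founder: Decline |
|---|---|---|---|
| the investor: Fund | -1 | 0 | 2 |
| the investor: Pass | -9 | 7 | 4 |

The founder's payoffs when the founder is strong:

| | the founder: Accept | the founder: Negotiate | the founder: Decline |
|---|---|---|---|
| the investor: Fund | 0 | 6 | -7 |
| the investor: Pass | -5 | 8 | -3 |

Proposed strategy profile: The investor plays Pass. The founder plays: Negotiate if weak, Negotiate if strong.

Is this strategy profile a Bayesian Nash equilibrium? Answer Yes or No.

Yes

A profile is a BNE iff every type of every player is best-responding given beliefs about the other side.
The investor plays Pass: E[Pass] = 0.75·(10) + 0.25·(10) = 10; E[Fund] = -7. Best-responding. ✓
The founder (project quality weak), facing Pass: Accept gives -9, Negotiate gives 7, Decline gives 4. Proposed Negotiate is best. ✓
The founder (project quality strong), facing Pass: Accept gives -5, Negotiate gives 8, Decline gives -3. Proposed Negotiate is best. ✓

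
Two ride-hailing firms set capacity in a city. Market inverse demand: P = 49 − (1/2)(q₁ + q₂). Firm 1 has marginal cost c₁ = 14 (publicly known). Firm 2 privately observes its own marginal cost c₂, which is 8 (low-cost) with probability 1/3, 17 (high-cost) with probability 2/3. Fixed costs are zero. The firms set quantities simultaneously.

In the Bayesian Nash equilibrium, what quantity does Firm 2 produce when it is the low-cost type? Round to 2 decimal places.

29.33

Firm 2 with cost c maximizes (49 − (1/2)(q₁+q₂) − c)·q₂, giving q₂(c) = (49 − c − (1/2)q₁).
E[c₂] = 1/3·8 + 2/3·17 = 14
Firm 1's FOC against E[q₂] yields q₁ = (49 − 2·14 + E[c₂])/(3/2) = (49 − 28 + 14)/(3/2) = 23.3333.
q₂(low-cost) = (49 − 8 − (1/2)·23.3333) = 29.3333.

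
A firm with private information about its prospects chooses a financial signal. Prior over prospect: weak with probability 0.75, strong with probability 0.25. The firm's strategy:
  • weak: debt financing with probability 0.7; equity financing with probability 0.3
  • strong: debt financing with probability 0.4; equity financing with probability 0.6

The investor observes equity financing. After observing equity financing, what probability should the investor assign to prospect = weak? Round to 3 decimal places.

0.600

Apply Bayes' rule using the sender's strategy as the likelihood.
P(equity financing) = 0.75·0.3 + 0.25·0.6 = 0.375
P(weak | equity financing) = (0.75·0.3) / 0.375 = 0.225 / 0.375 = 0.6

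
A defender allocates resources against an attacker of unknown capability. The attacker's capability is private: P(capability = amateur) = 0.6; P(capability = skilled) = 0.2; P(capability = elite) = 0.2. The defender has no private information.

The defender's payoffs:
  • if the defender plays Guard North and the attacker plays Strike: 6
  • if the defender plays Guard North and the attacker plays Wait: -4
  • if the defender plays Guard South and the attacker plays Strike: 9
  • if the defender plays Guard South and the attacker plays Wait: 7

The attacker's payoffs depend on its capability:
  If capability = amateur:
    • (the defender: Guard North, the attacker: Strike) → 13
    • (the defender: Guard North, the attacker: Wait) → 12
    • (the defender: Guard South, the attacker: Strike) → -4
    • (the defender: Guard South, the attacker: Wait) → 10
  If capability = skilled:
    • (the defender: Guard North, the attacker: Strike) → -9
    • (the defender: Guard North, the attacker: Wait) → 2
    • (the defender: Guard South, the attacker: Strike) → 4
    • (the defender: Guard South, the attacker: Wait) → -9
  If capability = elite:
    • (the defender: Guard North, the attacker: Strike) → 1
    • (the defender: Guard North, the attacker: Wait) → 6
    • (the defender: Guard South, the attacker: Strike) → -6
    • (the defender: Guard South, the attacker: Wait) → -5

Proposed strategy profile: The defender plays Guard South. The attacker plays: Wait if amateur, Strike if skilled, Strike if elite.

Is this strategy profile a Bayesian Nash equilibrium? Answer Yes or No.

The defender plays Guard South: E[Guard South] = 0.6·(7) + 0.2·(9) + 0.2·(9) = 7.8; E[Guard North] = 0. Best-responding. ✓
The attacker (capability amateur), facing Guard South: Strike gives -4, Wait gives 10. Proposed Wait is best. ✓
The attacker (capability skilled), facing Guard South: Strike gives 4, Wait gives -9. Proposed Strike is best. ✓
The attacker (capability elite), facing Guard South: Strike gives -6, Wait gives -5. Proposed Strike is not best — profitable deviation exists. ✗

No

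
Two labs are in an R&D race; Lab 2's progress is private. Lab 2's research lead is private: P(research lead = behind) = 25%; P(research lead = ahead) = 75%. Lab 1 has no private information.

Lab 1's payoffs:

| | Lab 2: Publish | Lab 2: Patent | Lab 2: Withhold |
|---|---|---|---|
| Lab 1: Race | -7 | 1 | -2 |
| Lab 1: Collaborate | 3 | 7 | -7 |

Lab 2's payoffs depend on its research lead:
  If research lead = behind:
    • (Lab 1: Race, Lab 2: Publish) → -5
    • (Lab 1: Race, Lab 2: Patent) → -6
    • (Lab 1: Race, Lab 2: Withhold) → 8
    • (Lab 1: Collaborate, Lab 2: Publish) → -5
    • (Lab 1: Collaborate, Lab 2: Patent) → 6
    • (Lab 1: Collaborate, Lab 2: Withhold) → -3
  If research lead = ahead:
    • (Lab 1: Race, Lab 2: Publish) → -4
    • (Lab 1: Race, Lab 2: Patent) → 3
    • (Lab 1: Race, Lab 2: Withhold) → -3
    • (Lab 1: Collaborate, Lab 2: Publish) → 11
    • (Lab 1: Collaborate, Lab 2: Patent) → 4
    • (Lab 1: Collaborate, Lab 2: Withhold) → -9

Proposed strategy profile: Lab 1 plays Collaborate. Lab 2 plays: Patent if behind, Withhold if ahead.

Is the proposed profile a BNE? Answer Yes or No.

Lab 1 plays Collaborate: E[Collaborate] = 0.25·(7) + 0.75·(-7) = -3.5; E[Race] = -1.25. Not best-responding. ✗
Lab 2 (research lead behind), facing Collaborate: Publish gives -5, Patent gives 6, Withhold gives -3. Proposed Patent is best. ✓
Lab 2 (research lead ahead), facing Collaborate: Publish gives 11, Patent gives 4, Withhold gives -9. Proposed Withhold is not best — profitable deviation exists. ✗

No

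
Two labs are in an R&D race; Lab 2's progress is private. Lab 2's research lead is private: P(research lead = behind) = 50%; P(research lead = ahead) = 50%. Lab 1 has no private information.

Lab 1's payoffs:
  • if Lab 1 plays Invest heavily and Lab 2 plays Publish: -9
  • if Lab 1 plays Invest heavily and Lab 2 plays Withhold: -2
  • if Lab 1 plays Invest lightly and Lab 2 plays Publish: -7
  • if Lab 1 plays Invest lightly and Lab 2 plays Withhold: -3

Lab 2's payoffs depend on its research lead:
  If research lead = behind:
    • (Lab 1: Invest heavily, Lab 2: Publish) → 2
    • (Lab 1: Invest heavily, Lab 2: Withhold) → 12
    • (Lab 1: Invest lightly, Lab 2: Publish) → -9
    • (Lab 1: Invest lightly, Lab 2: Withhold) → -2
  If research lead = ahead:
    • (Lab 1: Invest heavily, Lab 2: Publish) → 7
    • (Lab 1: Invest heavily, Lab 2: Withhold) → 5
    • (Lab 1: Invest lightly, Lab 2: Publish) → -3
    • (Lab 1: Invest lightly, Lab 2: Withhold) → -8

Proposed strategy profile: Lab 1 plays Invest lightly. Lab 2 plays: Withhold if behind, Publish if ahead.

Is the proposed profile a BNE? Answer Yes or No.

Yes

A profile is a BNE iff every type of every player is best-responding given beliefs about the other side.
Lab 1 plays Invest lightly: E[Invest lightly] = 0.5·(-3) + 0.5·(-7) = -5; E[Invest heavily] = -5.5. Best-responding. ✓
Lab 2 (research lead behind), facing Invest lightly: Publish gives -9, Withhold gives -2. Proposed Withhold is best. ✓
Lab 2 (research lead ahead), facing Invest lightly: Publish gives -3, Withhold gives -8. Proposed Publish is best. ✓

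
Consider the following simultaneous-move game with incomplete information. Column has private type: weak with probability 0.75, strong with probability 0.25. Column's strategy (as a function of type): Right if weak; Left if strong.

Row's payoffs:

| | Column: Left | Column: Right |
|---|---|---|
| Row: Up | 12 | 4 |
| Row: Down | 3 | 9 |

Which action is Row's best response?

Compute Row's expected payoff for each action, taking the expectation over Column's type.
E[Up] = 0.75·(4) + 0.25·(12) = 6
E[Down] = 0.75·(9) + 0.25·(3) = 7.5
Best response: Down (7.5 is the largest).

Down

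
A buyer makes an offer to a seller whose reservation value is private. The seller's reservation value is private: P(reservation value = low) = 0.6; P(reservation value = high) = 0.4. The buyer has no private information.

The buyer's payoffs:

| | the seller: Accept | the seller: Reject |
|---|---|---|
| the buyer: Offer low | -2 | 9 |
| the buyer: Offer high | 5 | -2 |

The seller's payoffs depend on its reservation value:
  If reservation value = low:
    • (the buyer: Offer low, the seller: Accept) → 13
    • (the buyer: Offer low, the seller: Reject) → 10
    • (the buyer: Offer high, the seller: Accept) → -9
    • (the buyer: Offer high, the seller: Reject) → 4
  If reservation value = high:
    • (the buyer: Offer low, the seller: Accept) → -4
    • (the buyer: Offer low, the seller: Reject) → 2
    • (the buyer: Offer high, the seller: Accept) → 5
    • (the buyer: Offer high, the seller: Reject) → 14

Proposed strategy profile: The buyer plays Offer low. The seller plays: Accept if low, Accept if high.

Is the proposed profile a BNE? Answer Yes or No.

The buyer plays Offer low: E[Offer low] = 0.6·(-2) + 0.4·(-2) = -2; E[Offer high] = 5. Not best-responding. ✗
The seller (reservation value low), facing Offer low: Accept gives 13, Reject gives 10. Proposed Accept is best. ✓
The seller (reservation value high), facing Offer low: Accept gives -4, Reject gives 2. Proposed Accept is not best — profitable deviation exists. ✗

No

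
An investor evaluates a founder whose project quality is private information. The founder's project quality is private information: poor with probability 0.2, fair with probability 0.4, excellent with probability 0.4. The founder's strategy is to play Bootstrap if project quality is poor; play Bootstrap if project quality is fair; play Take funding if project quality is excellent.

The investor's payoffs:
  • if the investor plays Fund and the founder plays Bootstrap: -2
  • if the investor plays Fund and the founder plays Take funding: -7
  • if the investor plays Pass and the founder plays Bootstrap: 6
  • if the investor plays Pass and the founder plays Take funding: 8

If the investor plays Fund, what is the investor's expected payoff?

E[Fund] = 0.2·(-2) + 0.4·(-2) + 0.4·(-7) = (-0.4) + (-0.8) + (-2.8) = -4

-4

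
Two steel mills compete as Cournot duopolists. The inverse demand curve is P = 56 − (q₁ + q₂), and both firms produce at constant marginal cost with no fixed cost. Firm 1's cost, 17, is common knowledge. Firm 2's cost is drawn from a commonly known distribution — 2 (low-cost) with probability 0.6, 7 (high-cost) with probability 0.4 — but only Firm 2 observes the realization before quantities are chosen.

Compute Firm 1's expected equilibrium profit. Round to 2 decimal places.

Type-c best response for Firm 2: q₂(c) = (56 − c)/2 − q₁/2.
Firm 1 maximizes expected profit; its first-order condition is 56 − 2q₁ − E[q₂] − 17 = 0.
Substituting E[q₂] and solving: E[c₂] = 4, so q₁ = (56 − 2·17 + 4)/3 = 8.66667.
E[P] = 56 − (q₁ + E[q₂]) = 25.6667; Firm 1's expected profit = (E[P] − 17)·q₁ = (25.6667 − 17)·8.66667 = 75.1111.

75.11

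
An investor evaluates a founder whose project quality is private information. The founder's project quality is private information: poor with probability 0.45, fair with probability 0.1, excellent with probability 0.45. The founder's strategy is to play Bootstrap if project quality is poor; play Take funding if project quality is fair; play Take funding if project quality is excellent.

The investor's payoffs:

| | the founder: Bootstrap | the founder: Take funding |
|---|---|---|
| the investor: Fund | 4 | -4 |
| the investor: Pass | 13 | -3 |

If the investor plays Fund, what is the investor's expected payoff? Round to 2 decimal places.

Take the expectation over the founder's project quality, weighting each type's action by its prior probability.
E[Fund] = 0.45·4 + 0.1·(-4) + 0.45·(-4) = 1.8 + (-0.4) + (-1.8) = -0.4

-0.40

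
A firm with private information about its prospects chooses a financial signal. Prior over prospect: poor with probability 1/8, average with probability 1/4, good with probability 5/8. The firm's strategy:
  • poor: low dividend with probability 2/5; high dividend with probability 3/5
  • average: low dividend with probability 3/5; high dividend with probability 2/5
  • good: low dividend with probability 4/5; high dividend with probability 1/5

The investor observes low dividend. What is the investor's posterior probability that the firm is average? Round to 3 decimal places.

P(low dividend) = (1/8)·(2/5) + (1/4)·(3/5) + (5/8)·(4/5) = 7/10
P(average | low dividend) = ((1/4)·(3/5)) / (7/10) = (3/20) / (7/10) = 3/14

0.214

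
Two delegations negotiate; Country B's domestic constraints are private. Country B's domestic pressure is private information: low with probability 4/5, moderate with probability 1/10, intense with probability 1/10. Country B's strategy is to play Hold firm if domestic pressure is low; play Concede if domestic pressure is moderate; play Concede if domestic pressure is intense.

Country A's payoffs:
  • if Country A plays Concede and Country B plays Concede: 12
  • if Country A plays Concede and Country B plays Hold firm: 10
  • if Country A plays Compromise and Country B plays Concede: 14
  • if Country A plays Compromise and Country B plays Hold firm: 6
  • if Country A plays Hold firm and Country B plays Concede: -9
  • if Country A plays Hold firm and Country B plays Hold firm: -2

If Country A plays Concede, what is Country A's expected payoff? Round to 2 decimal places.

Take the expectation over Country B's domestic pressure, weighting each type's action by its prior probability.
E[Concede] = 4/5·10 + 1/10·12 + 1/10·12 = 8 + 6/5 + 6/5 = 52/5

10.40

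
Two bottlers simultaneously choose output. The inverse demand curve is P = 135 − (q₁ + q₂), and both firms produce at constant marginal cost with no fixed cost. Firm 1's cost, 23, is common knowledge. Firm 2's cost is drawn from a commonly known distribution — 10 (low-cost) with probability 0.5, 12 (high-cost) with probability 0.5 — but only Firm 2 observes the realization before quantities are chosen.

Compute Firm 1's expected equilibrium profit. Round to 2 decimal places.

Firm 2 with cost c maximizes (135 − (q₁+q₂) − c)·q₂, giving q₂(c) = (135 − c − q₁)/2.
E[c₂] = 0.5·10 + 0.5·12 = 11
Firm 1's FOC against E[q₂] yields q₁ = (135 − 2·23 + E[c₂])/3 = (135 − 46 + 11)/3 = 33.3333.
E[P] = 135 − (q₁ + E[q₂]) = 56.3333; Firm 1's expected profit = (E[P] − 23)·q₁ = (56.3333 − 23)·33.3333 = 1111.11.

1111.11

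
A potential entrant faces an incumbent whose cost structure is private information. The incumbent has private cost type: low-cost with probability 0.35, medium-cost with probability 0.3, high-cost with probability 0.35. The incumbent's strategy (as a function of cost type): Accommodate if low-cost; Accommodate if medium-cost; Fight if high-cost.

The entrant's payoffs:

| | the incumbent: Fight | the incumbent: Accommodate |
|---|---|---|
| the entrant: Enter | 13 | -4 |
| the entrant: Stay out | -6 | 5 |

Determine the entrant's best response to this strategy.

Enter

E[Enter] = 0.35·(-4) + 0.3·(-4) + 0.35·(13) = 1.95
E[Stay out] = 0.35·(5) + 0.3·(5) + 0.35·(-6) = 1.15
Best response: Enter (1.95 is the largest).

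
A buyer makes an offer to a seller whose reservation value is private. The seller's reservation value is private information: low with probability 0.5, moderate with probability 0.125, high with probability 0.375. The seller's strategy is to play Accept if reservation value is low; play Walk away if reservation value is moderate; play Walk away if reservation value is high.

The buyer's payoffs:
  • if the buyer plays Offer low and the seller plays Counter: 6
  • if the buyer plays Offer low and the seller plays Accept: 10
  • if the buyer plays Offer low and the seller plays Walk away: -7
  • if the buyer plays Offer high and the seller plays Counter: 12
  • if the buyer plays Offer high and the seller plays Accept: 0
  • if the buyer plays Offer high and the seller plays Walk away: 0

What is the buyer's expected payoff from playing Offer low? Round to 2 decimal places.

1.50

E[Offer low] = 0.5·10 + 0.125·(-7) + 0.375·(-7) = 5 + (-0.875) + (-2.625) = 1.5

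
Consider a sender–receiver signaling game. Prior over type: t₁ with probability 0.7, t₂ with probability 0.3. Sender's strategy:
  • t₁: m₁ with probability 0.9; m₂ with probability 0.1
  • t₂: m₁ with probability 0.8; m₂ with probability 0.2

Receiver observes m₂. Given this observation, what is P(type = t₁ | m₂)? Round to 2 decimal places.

0.54

P(m₂) = 0.7·0.1 + 0.3·0.2 = 0.13
P(t₁ | m₂) = (0.7·0.1) / 0.13 = 0.07 / 0.13 = 0.538462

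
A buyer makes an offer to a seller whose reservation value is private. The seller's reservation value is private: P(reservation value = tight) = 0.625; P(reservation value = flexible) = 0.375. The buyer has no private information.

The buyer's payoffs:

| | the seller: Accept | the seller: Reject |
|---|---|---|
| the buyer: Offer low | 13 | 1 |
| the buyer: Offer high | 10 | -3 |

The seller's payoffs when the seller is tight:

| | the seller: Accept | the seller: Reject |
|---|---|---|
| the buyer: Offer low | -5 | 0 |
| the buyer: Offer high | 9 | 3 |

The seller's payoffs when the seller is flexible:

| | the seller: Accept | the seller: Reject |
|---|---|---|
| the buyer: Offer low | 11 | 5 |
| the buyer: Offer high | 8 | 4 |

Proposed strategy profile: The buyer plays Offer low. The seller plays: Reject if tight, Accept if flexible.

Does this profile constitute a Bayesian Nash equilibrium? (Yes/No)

The buyer plays Offer low: E[Offer low] = 0.625·(1) + 0.375·(13) = 5.5; E[Offer high] = 1.875. Best-responding. ✓
The seller (reservation value tight), facing Offer low: Accept gives -5, Reject gives 0. Proposed Reject is best. ✓
The seller (reservation value flexible), facing Offer low: Accept gives 11, Reject gives 5. Proposed Accept is best. ✓

Yes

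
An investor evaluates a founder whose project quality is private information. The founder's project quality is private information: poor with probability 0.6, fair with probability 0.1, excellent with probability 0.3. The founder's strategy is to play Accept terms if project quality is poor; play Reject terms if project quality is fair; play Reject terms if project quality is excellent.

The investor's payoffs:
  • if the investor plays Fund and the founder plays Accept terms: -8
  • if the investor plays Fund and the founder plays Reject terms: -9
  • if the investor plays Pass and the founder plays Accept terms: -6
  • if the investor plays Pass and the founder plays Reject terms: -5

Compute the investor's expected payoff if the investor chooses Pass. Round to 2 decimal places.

E[Pass] = 0.6·(-6) + 0.1·(-5) + 0.3·(-5) = (-3.6) + (-0.5) + (-1.5) = -5.6

-5.60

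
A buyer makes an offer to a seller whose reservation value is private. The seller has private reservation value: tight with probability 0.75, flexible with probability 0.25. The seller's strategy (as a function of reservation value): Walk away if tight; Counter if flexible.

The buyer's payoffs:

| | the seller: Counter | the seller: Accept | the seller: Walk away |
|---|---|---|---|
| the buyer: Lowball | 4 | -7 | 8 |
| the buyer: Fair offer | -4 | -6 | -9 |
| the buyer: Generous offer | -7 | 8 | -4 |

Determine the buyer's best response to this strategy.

Lowball

E[Lowball] = 0.75·(8) + 0.25·(4) = 7
E[Fair offer] = 0.75·(-9) + 0.25·(-4) = -7.75
E[Generous offer] = 0.75·(-4) + 0.25·(-7) = -4.75
Best response: Lowball (7 is the largest).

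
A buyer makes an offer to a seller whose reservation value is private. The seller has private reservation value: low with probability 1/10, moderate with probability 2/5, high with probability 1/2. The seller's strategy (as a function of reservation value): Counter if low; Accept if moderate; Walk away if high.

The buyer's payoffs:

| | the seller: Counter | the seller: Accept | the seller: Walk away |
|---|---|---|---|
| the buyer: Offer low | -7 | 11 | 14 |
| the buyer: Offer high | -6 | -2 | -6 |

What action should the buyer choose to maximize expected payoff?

Offer low

Compute the buyer's expected payoff for each action, taking the expectation over the seller's type.
E[Offer low] = 1/10·(-7) + 2/5·(11) + 1/2·(14) = 107/10
E[Offer high] = 1/10·(-6) + 2/5·(-2) + 1/2·(-6) = -22/5
Best response: Offer low (107/10 is the largest).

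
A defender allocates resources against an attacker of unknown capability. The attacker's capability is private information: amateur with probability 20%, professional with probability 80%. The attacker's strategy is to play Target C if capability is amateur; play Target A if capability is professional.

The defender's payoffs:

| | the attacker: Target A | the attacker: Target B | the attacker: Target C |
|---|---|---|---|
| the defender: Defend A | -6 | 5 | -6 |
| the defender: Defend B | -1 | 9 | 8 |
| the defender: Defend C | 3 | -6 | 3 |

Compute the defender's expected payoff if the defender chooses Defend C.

3

E[Defend C] = 0.2·3 + 0.8·3 = 0.6 + 2.4 = 3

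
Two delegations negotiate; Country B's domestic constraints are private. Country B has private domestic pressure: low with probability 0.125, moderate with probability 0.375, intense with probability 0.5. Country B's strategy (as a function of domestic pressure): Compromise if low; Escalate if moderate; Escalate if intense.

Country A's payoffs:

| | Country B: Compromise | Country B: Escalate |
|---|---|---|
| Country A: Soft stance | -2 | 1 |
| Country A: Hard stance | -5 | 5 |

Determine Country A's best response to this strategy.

E[Soft stance] = 0.125·(-2) + 0.375·(1) + 0.5·(1) = 0.625
E[Hard stance] = 0.125·(-5) + 0.375·(5) + 0.5·(5) = 3.75
Best response: Hard stance (3.75 is the largest).

Hard stance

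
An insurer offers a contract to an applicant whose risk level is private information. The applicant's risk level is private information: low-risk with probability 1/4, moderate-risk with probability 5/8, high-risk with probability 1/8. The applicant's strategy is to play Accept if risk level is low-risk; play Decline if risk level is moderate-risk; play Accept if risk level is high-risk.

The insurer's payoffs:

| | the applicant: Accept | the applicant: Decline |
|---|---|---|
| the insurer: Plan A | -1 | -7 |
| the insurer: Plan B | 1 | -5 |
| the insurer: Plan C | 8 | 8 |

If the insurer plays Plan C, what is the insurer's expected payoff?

E[Plan C] = 1/4·8 + 5/8·8 + 1/8·8 = 2 + 5 + 1 = 8

8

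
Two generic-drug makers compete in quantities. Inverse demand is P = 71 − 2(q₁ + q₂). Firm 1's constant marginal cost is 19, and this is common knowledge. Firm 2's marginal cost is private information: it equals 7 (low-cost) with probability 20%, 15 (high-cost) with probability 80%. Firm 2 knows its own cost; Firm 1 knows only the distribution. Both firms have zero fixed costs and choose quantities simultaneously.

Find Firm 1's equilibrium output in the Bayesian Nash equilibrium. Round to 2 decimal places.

7.73

Each type of Firm 2 best-responds to q₁; Firm 1 best-responds to the expected q₂ over Firm 2's types.
Firm 2 with cost c maximizes (71 − 2(q₁+q₂) − c)·q₂, giving q₂(c) = (71 − c − 2q₁)/4.
E[c₂] = 0.2·7 + 0.8·15 = 13.4
Firm 1's FOC against E[q₂] yields q₁ = (71 − 2·19 + E[c₂])/6 = (71 − 38 + 13.4)/6 = 7.73333.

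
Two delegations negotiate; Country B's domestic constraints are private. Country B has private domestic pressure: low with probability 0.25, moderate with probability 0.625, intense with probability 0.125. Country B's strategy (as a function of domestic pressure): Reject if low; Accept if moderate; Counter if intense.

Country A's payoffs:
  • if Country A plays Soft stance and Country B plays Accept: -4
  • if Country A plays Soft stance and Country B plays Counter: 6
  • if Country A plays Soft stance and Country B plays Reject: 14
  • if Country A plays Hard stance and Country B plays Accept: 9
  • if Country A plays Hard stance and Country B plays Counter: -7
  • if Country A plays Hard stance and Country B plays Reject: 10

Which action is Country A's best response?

E[Soft stance] = 0.25·(14) + 0.625·(-4) + 0.125·(6) = 1.75
E[Hard stance] = 0.25·(10) + 0.625·(9) + 0.125·(-7) = 7.25
Best response: Hard stance (7.25 is the largest).

Hard stance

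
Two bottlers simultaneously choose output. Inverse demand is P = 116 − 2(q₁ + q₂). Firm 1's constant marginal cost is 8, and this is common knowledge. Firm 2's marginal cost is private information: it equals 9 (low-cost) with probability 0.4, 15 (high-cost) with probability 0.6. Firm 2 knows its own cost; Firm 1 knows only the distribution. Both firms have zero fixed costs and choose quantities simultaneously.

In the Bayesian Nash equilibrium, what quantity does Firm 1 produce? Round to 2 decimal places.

18.77

Each type of Firm 2 best-responds to q₁; Firm 1 best-responds to the expected q₂ over Firm 2's types.
Firm 2 with cost c maximizes (116 − 2(q₁+q₂) − c)·q₂, giving q₂(c) = (116 − c − 2q₁)/4.
E[c₂] = 0.4·9 + 0.6·15 = 12.6
Firm 1's FOC against E[q₂] yields q₁ = (116 − 2·8 + E[c₂])/6 = (116 − 16 + 12.6)/6 = 18.7667.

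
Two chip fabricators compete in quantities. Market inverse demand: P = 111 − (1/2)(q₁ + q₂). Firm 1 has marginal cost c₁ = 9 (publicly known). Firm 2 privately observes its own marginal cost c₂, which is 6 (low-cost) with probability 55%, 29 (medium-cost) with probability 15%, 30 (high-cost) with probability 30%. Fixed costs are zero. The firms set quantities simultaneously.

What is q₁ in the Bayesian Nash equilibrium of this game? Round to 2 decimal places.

Each type of Firm 2 best-responds to q₁; Firm 1 best-responds to the expected q₂ over Firm 2's types.
Firm 2 with cost c maximizes (111 − (1/2)(q₁+q₂) − c)·q₂, giving q₂(c) = (111 − c − (1/2)q₁).
E[c₂] = 0.55·6 + 0.15·29 + 0.3·30 = 16.65
Firm 1's FOC against E[q₂] yields q₁ = (111 − 2·9 + E[c₂])/(3/2) = (111 − 18 + 16.65)/(3/2) = 73.1.

73.10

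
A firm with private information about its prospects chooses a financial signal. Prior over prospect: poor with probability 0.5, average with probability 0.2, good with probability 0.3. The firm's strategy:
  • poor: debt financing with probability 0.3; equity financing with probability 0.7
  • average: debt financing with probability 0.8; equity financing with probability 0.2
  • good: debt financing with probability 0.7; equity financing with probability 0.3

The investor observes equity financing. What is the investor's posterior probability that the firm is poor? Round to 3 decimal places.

P(equity financing) = 0.5·0.7 + 0.2·0.2 + 0.3·0.3 = 0.48
P(poor | equity financing) = (0.5·0.7) / 0.48 = 0.35 / 0.48 = 0.729167

0.729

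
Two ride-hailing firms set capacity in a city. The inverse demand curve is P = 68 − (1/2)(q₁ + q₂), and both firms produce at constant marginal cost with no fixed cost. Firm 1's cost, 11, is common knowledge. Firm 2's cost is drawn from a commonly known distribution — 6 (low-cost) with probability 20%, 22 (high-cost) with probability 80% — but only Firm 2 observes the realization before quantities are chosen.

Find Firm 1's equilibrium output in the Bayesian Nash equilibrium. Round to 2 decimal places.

Each type of Firm 2 best-responds to q₁; Firm 1 best-responds to the expected q₂ over Firm 2's types.
Firm 2 with cost c maximizes (68 − (1/2)(q₁+q₂) − c)·q₂, giving q₂(c) = (68 − c − (1/2)q₁).
E[c₂] = 0.2·6 + 0.8·22 = 18.8
Firm 1's FOC against E[q₂] yields q₁ = (68 − 2·11 + E[c₂])/(3/2) = (68 − 22 + 18.8)/(3/2) = 43.2.

43.20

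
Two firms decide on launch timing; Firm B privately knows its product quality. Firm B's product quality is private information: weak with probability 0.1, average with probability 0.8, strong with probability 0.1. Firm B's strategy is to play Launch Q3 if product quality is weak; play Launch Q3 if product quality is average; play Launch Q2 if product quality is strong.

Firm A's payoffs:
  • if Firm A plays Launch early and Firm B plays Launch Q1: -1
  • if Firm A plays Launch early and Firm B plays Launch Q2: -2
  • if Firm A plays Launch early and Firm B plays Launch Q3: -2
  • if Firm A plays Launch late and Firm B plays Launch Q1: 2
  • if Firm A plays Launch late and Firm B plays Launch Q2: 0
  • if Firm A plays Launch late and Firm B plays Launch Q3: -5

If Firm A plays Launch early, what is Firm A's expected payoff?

E[Launch early] = 0.1·(-2) + 0.8·(-2) + 0.1·(-2) = (-0.2) + (-1.6) + (-0.2) = -2

-2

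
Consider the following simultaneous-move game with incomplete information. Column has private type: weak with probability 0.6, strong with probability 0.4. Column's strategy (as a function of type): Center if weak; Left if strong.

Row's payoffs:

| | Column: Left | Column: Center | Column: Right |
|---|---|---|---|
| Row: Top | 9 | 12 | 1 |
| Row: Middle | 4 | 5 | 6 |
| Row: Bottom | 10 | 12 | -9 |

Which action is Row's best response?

Bottom

E[Top] = 0.6·(12) + 0.4·(9) = 10.8
E[Middle] = 0.6·(5) + 0.4·(4) = 4.6
E[Bottom] = 0.6·(12) + 0.4·(10) = 11.2
Best response: Bottom (11.2 is the largest).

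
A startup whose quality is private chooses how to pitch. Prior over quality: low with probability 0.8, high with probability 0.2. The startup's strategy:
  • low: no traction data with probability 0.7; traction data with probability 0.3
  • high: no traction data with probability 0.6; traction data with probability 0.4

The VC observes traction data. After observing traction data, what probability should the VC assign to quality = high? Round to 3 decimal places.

Apply Bayes' rule using the sender's strategy as the likelihood.
P(traction data) = 0.8·0.3 + 0.2·0.4 = 0.32
P(high | traction data) = (0.2·0.4) / 0.32 = 0.08 / 0.32 = 0.25

0.250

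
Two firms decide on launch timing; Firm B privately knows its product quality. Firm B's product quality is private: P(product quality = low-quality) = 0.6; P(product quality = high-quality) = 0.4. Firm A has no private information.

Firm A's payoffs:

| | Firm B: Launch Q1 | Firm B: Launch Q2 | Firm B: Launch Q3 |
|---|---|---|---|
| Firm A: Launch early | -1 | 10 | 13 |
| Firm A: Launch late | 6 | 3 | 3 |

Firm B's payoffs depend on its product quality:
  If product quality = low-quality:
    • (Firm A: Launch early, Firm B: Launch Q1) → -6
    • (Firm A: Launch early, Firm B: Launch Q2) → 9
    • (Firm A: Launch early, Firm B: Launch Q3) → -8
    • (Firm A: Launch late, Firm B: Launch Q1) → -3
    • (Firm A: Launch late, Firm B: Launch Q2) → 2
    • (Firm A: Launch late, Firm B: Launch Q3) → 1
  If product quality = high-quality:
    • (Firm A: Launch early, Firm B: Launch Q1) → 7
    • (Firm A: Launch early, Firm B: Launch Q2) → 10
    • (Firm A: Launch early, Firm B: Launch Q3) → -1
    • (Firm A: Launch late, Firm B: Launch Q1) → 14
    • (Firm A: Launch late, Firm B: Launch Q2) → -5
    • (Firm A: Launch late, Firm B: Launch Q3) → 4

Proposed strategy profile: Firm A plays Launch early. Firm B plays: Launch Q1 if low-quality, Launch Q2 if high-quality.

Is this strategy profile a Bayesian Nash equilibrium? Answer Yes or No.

Firm A plays Launch early: E[Launch early] = 0.6·(-1) + 0.4·(10) = 3.4; E[Launch late] = 4.8. Not best-responding. ✗
Firm B (product quality low-quality), facing Launch early: Launch Q1 gives -6, Launch Q2 gives 9, Launch Q3 gives -8. Proposed Launch Q1 is not best — profitable deviation exists. ✗
Firm B (product quality high-quality), facing Launch early: Launch Q1 gives 7, Launch Q2 gives 10, Launch Q3 gives -1. Proposed Launch Q2 is best. ✓

No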